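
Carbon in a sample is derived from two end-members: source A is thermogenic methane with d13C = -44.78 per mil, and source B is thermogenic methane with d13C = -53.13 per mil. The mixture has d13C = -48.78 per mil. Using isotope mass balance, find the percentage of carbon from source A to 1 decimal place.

52.1%

δ_mix = f_A·δ_A + (1 − f_A)·δ_B  ⇒  f_A = (δ_mix − δ_B)/(δ_A − δ_B)
f_A = (-48.78 − (-53.13)) / (-44.78 − (-53.13))
f_A = 4.35 / 8.35 = 0.5210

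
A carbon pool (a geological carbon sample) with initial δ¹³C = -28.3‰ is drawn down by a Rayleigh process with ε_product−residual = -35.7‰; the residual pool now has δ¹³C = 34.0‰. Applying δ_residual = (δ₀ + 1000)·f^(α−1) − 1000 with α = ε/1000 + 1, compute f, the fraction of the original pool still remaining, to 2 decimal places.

α − 1 = ε/1000 = -0.0357
(δ_res + 1000)/(δ₀ + 1000) = (34.0 + 1000)/(-28.3 + 1000) = 1034.0/971.7 = 1.064114
f = 1.064114^(1/-0.0357) = exp(ln(1.064114)/-0.0357) = exp(0.06214/-0.0357)
f = exp(-1.7407) = 0.1754

0.18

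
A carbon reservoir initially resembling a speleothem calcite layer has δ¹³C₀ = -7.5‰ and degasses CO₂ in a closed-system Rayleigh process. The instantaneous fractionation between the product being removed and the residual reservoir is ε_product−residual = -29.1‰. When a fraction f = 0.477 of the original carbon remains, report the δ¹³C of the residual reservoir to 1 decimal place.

Rayleigh residual: δ_res = (δ₀ + 1000)·f^(α−1) − 1000
α = ε/1000 + 1 = 0.97090, so α − 1 = -0.02910
f^(α−1) = 0.477^(-0.02910) = 1.021775
δ_res = (-7.5 + 1000) × 1.021775 − 1000 = 1014.111 − 1000 = 14.11‰

14.1‰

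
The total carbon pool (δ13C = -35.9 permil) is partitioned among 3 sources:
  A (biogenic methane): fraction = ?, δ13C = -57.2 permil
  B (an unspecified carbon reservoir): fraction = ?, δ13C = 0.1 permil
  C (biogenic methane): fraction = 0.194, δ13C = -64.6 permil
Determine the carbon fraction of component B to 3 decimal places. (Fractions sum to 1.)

0.397

Let f_B and f_A be the unknown fractions; fractions sum to 1 so f_B + f_A = 0.806.
Mass balance: Σ fᵢ·δᵢ = δ_bulk ⇒ f_B·(0.1) + f_A·(-57.2) = -35.9 − (-12.532) = -23.368
Substitute f_A = 0.806 − f_B:
f_B·(0.1 − -57.2) = -23.368 − 0.806×(-57.2) = 22.736
f_B = 22.736 / 57.3 = 0.3968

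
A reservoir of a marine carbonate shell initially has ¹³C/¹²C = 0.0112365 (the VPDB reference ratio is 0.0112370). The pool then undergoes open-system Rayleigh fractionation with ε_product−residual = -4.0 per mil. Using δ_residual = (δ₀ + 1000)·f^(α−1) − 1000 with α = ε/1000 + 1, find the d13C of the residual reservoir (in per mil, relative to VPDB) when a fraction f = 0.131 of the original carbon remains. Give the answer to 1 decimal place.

δ₀ = (0.0112365/0.0112370 − 1)×1000 = (0.999956 − 1)×1000 = -0.044 per mil
α − 1 = ε/1000 = -0.0040
f^(α−1) = 0.131^(-0.0040) = 1.008163
δ_res = (-0.044 + 1000) × 1.008163 − 1000 = 1008.119 − 1000 = 8.12 per mil

8.1 per mil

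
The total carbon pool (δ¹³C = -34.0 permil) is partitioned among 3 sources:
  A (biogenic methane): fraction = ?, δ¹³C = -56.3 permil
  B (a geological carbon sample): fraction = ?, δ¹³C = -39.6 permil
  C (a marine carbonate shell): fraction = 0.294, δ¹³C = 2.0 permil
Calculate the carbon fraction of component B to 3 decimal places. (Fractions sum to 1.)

Let f_B and f_A be the unknown fractions; fractions sum to 1 so f_B + f_A = 0.706.
Mass balance: Σ fᵢ·δᵢ = δ_bulk ⇒ f_B·(-39.6) + f_A·(-56.3) = -34.0 − (0.588) = -34.588
Substitute f_A = 0.706 − f_B:
f_B·(-39.6 − -56.3) = -34.588 − 0.706×(-56.3) = 5.160
f_B = 5.160 / 16.7 = 0.3090

0.309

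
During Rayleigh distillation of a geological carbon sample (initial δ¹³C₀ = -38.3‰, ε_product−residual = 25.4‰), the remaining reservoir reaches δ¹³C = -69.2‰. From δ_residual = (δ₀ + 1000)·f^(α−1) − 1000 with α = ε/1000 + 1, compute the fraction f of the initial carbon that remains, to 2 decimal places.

α − 1 = ε/1000 = 0.0254
(δ_res + 1000)/(δ₀ + 1000) = (-69.2 + 1000)/(-38.3 + 1000) = 930.8/961.7 = 0.967869
f = 0.967869^(1/0.0254) = exp(ln(0.967869)/0.0254) = exp(-0.03266/0.0254)
f = exp(-1.2858) = 0.2764

0.28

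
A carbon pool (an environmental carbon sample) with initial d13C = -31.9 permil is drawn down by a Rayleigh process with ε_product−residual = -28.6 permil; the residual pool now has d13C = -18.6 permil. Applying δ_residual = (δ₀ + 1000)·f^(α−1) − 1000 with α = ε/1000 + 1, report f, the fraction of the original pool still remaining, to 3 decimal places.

α − 1 = ε/1000 = -0.0286
(δ_res + 1000)/(δ₀ + 1000) = (-18.6 + 1000)/(-31.9 + 1000) = 981.4/968.1 = 1.013738
f = 1.013738^(1/-0.0286) = exp(ln(1.013738)/-0.0286) = exp(0.01364/-0.0286)
f = exp(-0.4771) = 0.6206

0.621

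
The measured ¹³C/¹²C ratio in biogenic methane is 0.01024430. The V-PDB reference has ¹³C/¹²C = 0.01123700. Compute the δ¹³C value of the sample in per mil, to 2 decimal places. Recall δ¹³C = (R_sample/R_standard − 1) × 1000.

δ¹³C = (R_sample / R_standard − 1) × 1000
R_sample / R_standard = 0.01024430 / 0.01123700 = 0.911658
δ¹³C = (0.911658 − 1) × 1000 = -88.342 per mil

-88.34 per mil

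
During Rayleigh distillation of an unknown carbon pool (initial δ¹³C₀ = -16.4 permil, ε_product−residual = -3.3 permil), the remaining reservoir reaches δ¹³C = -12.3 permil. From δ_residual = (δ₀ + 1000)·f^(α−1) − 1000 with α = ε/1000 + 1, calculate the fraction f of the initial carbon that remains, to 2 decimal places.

0.28

α − 1 = ε/1000 = -0.0033
(δ_res + 1000)/(δ₀ + 1000) = (-12.3 + 1000)/(-16.4 + 1000) = 987.7/983.6 = 1.004168
f = 1.004168^(1/-0.0033) = exp(ln(1.004168)/-0.0033) = exp(0.00416/-0.0033)
f = exp(-1.2605) = 0.2835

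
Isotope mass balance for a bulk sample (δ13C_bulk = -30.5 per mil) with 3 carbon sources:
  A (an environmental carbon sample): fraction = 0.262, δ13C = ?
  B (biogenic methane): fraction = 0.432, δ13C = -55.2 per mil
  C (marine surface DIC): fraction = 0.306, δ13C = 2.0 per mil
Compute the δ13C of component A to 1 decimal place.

Isotope mass balance: δ_bulk = Σ fᵢ·δᵢ.
-30.5 = 0.262×δ_A + 0.432×(-55.2) + 0.306×(2.0)
0.262·δ_A = -30.5 − (-23.234) = -7.266
δ_A = -7.266 / 0.262 = -27.73 per mil

-27.7 per mil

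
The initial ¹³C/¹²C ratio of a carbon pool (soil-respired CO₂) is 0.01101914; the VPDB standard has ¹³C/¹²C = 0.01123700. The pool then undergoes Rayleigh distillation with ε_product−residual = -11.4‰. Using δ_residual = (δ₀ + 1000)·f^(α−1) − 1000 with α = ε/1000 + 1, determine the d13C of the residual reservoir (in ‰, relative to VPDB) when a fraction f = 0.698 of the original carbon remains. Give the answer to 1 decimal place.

δ₀ = (0.01101914/0.01123700 − 1)×1000 = (0.980612 − 1)×1000 = -19.388‰
α − 1 = ε/1000 = -0.0114
f^(α−1) = 0.698^(-0.0114) = 1.004107
δ_res = (-19.388 + 1000) × 1.004107 − 1000 = 984.640 − 1000 = -15.36‰

-15.4‰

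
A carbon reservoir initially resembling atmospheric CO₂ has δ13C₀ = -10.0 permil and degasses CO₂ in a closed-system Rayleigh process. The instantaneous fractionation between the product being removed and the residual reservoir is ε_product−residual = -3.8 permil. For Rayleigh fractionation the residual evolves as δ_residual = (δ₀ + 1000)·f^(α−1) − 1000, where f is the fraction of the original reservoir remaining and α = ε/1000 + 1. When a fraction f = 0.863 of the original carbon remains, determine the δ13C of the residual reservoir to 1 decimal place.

-9.4 permil

Rayleigh residual: δ_res = (δ₀ + 1000)·f^(α−1) − 1000
α = ε/1000 + 1 = 0.99620, so α − 1 = -0.00380
f^(α−1) = 0.863^(-0.00380) = 1.000560
δ_res = (-10.0 + 1000) × 1.000560 − 1000 = 990.554 − 1000 = -9.45 permil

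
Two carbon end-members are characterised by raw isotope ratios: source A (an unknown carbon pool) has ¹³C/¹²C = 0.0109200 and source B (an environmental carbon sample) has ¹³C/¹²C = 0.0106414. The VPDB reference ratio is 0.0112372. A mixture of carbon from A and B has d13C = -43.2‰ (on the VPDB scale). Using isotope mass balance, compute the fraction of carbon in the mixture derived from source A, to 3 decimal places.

0.396

δ_A = (0.0109200/0.0112372 − 1)×1000 = (0.971772 − 1)×1000 = -28.228‰
δ_B = (0.0106414/0.0112372 − 1)×1000 = (0.946980 − 1)×1000 = -53.020‰
f_A = (δ_mix − δ_B)/(δ_A − δ_B) = (-43.2 − (-53.020))/(-28.228 − (-53.020))
f_A = 9.820 / 24.793 = 0.3961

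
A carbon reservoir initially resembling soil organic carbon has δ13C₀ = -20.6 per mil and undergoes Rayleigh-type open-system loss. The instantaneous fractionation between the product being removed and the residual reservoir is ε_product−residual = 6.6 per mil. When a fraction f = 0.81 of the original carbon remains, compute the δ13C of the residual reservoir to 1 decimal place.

Rayleigh residual: δ_res = (δ₀ + 1000)·f^(α−1) − 1000
α = ε/1000 + 1 = 1.00660, so α − 1 = 0.00660
f^(α−1) = 0.81^(0.00660) = 0.998610
δ_res = (-20.6 + 1000) × 0.998610 − 1000 = 978.039 − 1000 = -21.96 per mil

-22.0 per mil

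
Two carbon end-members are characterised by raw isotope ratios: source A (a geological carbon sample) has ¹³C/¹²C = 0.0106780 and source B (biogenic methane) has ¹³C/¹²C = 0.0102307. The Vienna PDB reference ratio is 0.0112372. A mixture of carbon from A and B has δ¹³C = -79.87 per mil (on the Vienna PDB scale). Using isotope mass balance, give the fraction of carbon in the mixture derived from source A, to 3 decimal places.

δ_A = (0.0106780/0.0112372 − 1)×1000 = (0.950237 − 1)×1000 = -49.763 per mil
δ_B = (0.0102307/0.0112372 − 1)×1000 = (0.910431 − 1)×1000 = -89.569 per mil
f_A = (δ_mix − δ_B)/(δ_A − δ_B) = (-79.87 − (-89.569))/(-49.763 − (-89.569))
f_A = 9.699 / 39.805 = 0.2437

0.244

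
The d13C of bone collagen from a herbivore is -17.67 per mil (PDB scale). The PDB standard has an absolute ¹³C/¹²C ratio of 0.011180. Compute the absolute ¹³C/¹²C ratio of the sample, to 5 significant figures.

0.010982

R_sample = R_standard × (d13C/1000 + 1)
R_sample = 0.011180 × (-17.67/1000 + 1) = 0.011180 × 0.982330
R_sample = 0.0109824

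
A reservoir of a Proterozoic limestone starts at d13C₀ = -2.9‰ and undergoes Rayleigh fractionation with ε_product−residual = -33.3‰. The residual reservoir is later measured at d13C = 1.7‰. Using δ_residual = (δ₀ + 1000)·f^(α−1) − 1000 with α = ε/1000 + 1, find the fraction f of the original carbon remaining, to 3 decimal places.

0.871

α − 1 = ε/1000 = -0.0333
(δ_res + 1000)/(δ₀ + 1000) = (1.7 + 1000)/(-2.9 + 1000) = 1001.7/997.1 = 1.004613
f = 1.004613^(1/-0.0333) = exp(ln(1.004613)/-0.0333) = exp(0.00460/-0.0333)
f = exp(-0.1382) = 0.8709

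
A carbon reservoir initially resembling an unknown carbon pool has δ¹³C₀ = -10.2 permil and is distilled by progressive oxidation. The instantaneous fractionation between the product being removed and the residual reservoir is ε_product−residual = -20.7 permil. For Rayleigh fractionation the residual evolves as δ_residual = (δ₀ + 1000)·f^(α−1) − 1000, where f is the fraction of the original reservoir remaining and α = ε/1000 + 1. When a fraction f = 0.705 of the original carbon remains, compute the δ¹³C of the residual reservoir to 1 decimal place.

-3.0 permil

Rayleigh residual: δ_res = (δ₀ + 1000)·f^(α−1) − 1000
α = ε/1000 + 1 = 0.97930, so α − 1 = -0.02070
f^(α−1) = 0.705^(-0.02070) = 1.007262
δ_res = (-10.2 + 1000) × 1.007262 − 1000 = 996.988 − 1000 = -3.01 permil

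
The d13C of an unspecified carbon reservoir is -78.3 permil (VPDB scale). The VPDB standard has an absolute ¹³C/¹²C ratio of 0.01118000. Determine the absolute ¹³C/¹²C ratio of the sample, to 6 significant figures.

0.0103046

R_sample = R_standard × (d13C/1000 + 1)
R_sample = 0.01118000 × (-78.3/1000 + 1) = 0.01118000 × 0.921700
R_sample = 0.0103046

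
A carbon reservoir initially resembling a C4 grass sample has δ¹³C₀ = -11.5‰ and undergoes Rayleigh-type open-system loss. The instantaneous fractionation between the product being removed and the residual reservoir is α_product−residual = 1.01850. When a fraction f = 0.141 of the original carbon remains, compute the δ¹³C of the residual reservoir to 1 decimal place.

-46.7‰

Rayleigh residual: δ_res = (δ₀ + 1000)·f^(α−1) − 1000
α − 1 = 0.01850
f^(α−1) = 0.141^(0.01850) = 0.964407
δ_res = (-11.5 + 1000) × 0.964407 − 1000 = 953.317 − 1000 = -46.68‰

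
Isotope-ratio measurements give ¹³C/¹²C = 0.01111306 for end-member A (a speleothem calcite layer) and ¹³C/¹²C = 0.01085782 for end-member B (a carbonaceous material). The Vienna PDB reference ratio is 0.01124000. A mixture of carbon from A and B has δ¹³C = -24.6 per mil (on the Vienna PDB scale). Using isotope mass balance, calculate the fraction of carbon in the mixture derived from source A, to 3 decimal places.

δ_A = (0.01111306/0.01124000 − 1)×1000 = (0.988706 − 1)×1000 = -11.294 per mil
δ_B = (0.01085782/0.01124000 − 1)×1000 = (0.965998 − 1)×1000 = -34.002 per mil
f_A = (δ_mix − δ_B)/(δ_A − δ_B) = (-24.6 − (-34.002))/(-11.294 − (-34.002))
f_A = 9.402 / 22.708 = 0.4140

0.414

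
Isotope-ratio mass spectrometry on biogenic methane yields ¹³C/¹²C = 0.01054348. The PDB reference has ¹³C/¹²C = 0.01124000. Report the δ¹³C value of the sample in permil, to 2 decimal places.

δ¹³C = (R_sample / R_standard − 1) × 1000
R_sample / R_standard = 0.01054348 / 0.01124000 = 0.938032
δ¹³C = (0.938032 − 1) × 1000 = -61.968 permil

-61.97 permil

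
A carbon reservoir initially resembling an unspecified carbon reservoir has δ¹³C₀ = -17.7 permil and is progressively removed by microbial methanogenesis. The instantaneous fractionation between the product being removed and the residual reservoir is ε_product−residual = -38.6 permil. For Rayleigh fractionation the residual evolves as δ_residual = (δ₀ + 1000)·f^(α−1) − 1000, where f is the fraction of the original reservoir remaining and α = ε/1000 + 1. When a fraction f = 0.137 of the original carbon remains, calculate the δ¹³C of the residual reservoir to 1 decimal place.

Rayleigh residual: δ_res = (δ₀ + 1000)·f^(α−1) − 1000
α = ε/1000 + 1 = 0.96140, so α − 1 = -0.03860
f^(α−1) = 0.137^(-0.03860) = 1.079748
δ_res = (-17.7 + 1000) × 1.079748 − 1000 = 1060.637 − 1000 = 60.64 permil

60.6 permil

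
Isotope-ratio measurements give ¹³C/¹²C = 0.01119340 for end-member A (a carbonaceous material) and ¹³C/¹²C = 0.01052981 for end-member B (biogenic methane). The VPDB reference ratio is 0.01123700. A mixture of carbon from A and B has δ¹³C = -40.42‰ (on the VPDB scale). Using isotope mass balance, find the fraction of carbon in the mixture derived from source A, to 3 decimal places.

0.381

δ_A = (0.01119340/0.01123700 − 1)×1000 = (0.996120 − 1)×1000 = -3.880‰
δ_B = (0.01052981/0.01123700 − 1)×1000 = (0.937066 − 1)×1000 = -62.934‰
f_A = (δ_mix − δ_B)/(δ_A − δ_B) = (-40.42 − (-62.934))/(-3.880 − (-62.934))
f_A = 22.514 / 59.054 = 0.3812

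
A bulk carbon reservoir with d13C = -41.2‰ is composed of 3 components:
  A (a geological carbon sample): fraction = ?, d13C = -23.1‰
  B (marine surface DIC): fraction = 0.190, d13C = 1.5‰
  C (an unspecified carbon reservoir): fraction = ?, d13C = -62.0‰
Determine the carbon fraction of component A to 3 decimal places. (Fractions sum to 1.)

Let f_A and f_C be the unknown fractions; fractions sum to 1 so f_A + f_C = 0.810.
Mass balance: Σ fᵢ·δᵢ = δ_bulk ⇒ f_A·(-23.1) + f_C·(-62.0) = -41.2 − (0.285) = -41.485
Substitute f_C = 0.810 − f_A:
f_A·(-23.1 − -62.0) = -41.485 − 0.810×(-62.0) = 8.735
f_A = 8.735 / 38.9 = 0.2246

0.225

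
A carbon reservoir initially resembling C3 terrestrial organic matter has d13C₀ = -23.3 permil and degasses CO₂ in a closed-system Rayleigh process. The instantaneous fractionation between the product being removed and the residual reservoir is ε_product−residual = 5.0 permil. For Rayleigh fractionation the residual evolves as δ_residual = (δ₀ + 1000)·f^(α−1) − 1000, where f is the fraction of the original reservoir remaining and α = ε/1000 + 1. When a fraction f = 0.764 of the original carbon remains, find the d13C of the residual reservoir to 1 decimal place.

Rayleigh residual: δ_res = (δ₀ + 1000)·f^(α−1) − 1000
α = ε/1000 + 1 = 1.00500, so α − 1 = 0.00500
f^(α−1) = 0.764^(0.00500) = 0.998655
δ_res = (-23.3 + 1000) × 0.998655 − 1000 = 975.386 − 1000 = -24.61 permil

-24.6 permil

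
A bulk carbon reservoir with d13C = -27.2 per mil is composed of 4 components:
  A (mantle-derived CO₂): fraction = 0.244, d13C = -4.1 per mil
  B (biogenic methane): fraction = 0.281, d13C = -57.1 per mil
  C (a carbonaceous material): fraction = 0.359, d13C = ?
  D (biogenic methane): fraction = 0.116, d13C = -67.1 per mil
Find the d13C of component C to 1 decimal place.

-6.6 per mil

Isotope mass balance: δ_bulk = Σ fᵢ·δᵢ.
-27.2 = 0.244×(-4.1) + 0.281×(-57.1) + 0.359×δ_C + 0.116×(-67.1)
0.359·δ_C = -27.2 − (-24.829) = -2.371
δ_C = -2.371 / 0.359 = -6.60 per mil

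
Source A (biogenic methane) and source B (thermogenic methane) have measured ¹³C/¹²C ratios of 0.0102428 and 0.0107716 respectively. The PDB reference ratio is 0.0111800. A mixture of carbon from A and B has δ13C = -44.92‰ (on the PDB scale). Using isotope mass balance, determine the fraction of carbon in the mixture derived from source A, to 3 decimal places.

δ_A = (0.0102428/0.0111800 − 1)×1000 = (0.916172 − 1)×1000 = -83.828‰
δ_B = (0.0107716/0.0111800 − 1)×1000 = (0.963470 − 1)×1000 = -36.530‰
f_A = (δ_mix − δ_B)/(δ_A − δ_B) = (-44.92 − (-36.530))/(-83.828 − (-36.530))
f_A = -8.390 / -47.299 = 0.1774

0.177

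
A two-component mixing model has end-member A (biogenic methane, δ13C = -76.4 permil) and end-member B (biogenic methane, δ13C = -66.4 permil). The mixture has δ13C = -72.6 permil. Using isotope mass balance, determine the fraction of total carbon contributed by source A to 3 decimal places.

0.620

δ_mix = f_A·δ_A + (1 − f_A)·δ_B  ⇒  f_A = (δ_mix − δ_B)/(δ_A − δ_B)
f_A = (-72.6 − (-66.4)) / (-76.4 − (-66.4))
f_A = -6.2 / -10.0 = 0.6200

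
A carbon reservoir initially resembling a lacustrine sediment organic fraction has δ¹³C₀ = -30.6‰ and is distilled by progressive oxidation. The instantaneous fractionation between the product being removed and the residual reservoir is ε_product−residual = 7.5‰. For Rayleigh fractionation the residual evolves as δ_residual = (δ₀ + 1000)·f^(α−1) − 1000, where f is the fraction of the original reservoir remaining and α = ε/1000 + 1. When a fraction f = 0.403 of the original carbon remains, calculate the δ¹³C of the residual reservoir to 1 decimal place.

Rayleigh residual: δ_res = (δ₀ + 1000)·f^(α−1) − 1000
α = ε/1000 + 1 = 1.00750, so α − 1 = 0.00750
f^(α−1) = 0.403^(0.00750) = 0.993207
δ_res = (-30.6 + 1000) × 0.993207 − 1000 = 962.815 − 1000 = -37.19‰

-37.2‰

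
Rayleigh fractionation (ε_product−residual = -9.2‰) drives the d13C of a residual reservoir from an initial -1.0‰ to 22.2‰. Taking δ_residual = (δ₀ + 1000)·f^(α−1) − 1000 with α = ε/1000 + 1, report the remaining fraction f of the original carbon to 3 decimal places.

α − 1 = ε/1000 = -0.0092
(δ_res + 1000)/(δ₀ + 1000) = (22.2 + 1000)/(-1.0 + 1000) = 1022.2/999.0 = 1.023223
f = 1.023223^(1/-0.0092) = exp(ln(1.023223)/-0.0092) = exp(0.02296/-0.0092)
f = exp(-2.4954) = 0.0825

0.082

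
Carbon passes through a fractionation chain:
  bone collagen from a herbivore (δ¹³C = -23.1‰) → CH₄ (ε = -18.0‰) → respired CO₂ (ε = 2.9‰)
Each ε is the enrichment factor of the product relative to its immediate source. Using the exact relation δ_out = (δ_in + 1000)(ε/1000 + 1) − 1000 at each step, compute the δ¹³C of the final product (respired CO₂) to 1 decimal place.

step 1: δ = (-23.10 + 1000)·(-18.0/1000 + 1) − 1000 = -40.68‰
step 2: δ = (-40.68 + 1000)·(2.9/1000 + 1) − 1000 = -37.90‰

-37.9‰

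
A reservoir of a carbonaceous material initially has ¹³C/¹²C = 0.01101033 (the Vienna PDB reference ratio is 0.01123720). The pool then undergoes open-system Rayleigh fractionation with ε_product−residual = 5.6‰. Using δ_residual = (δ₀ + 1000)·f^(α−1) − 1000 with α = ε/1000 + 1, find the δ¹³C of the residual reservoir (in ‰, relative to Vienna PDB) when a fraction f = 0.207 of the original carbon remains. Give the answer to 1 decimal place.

δ₀ = (0.01101033/0.01123720 − 1)×1000 = (0.979811 − 1)×1000 = -20.189‰
α − 1 = ε/1000 = 0.0056
f^(α−1) = 0.207^(0.0056) = 0.991219
δ_res = (-20.189 + 1000) × 0.991219 − 1000 = 971.207 − 1000 = -28.79‰

-28.8‰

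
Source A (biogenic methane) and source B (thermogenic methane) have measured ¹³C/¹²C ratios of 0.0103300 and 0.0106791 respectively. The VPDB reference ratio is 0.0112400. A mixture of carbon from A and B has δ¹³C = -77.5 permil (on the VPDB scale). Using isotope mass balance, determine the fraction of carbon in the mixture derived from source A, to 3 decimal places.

δ_A = (0.0103300/0.0112400 − 1)×1000 = (0.919039 − 1)×1000 = -80.961 permil
δ_B = (0.0106791/0.0112400 − 1)×1000 = (0.950098 − 1)×1000 = -49.902 permil
f_A = (δ_mix − δ_B)/(δ_A − δ_B) = (-77.5 − (-49.902))/(-80.961 − (-49.902))
f_A = -27.598 / -31.059 = 0.8886

0.889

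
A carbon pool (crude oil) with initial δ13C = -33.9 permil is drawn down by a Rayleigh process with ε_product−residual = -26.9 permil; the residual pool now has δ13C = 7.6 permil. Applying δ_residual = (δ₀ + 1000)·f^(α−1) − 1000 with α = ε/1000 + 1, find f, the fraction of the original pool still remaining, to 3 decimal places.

0.209

α − 1 = ε/1000 = -0.0269
(δ_res + 1000)/(δ₀ + 1000) = (7.6 + 1000)/(-33.9 + 1000) = 1007.6/966.1 = 1.042956
f = 1.042956^(1/-0.0269) = exp(ln(1.042956)/-0.0269) = exp(0.04206/-0.0269)
f = exp(-1.5635) = 0.2094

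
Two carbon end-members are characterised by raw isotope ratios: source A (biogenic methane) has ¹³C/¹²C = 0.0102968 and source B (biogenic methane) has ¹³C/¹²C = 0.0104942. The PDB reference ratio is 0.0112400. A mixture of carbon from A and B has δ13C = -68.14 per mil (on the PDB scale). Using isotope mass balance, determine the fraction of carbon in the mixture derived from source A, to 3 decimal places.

δ_A = (0.0102968/0.0112400 − 1)×1000 = (0.916085 − 1)×1000 = -83.915 per mil
δ_B = (0.0104942/0.0112400 − 1)×1000 = (0.933648 − 1)×1000 = -66.352 per mil
f_A = (δ_mix − δ_B)/(δ_A − δ_B) = (-68.14 − (-66.352))/(-83.915 − (-66.352))
f_A = -1.788 / -17.562 = 0.1018

0.102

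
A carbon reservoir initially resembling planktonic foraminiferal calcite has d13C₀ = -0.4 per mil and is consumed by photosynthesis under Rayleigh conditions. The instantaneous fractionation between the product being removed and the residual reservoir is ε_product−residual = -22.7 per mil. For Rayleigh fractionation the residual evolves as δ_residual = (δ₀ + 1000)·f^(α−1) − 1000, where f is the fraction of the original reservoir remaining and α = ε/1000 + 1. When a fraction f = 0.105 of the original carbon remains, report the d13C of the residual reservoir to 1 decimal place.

Rayleigh residual: δ_res = (δ₀ + 1000)·f^(α−1) − 1000
α = ε/1000 + 1 = 0.97730, so α − 1 = -0.02270
f^(α−1) = 0.105^(-0.02270) = 1.052492
δ_res = (-0.4 + 1000) × 1.052492 − 1000 = 1052.071 − 1000 = 52.07 per mil

52.1 per mil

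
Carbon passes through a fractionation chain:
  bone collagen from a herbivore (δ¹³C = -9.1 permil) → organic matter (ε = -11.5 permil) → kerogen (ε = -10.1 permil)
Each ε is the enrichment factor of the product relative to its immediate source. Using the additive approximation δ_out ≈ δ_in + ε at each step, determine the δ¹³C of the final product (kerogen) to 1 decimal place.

-30.7 permil

step 1: δ ≈ -9.1 + (-11.5) = -20.6 permil
step 2: δ ≈ -20.6 + (-10.1) = -30.7 permil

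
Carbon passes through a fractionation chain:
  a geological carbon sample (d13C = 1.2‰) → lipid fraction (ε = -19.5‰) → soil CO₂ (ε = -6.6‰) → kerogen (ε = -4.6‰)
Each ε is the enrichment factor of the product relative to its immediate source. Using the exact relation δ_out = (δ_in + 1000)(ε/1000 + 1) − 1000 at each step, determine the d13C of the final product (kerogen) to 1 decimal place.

step 1: δ = (1.20 + 1000)·(-19.5/1000 + 1) − 1000 = -18.32‰
step 2: δ = (-18.32 + 1000)·(-6.6/1000 + 1) − 1000 = -24.80‰
step 3: δ = (-24.80 + 1000)·(-4.6/1000 + 1) − 1000 = -29.29‰

-29.3‰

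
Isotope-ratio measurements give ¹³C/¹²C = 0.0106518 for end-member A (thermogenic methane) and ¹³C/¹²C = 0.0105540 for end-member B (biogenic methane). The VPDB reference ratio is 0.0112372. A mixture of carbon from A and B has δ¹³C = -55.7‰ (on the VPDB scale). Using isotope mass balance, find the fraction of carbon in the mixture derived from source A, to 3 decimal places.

0.586

δ_A = (0.0106518/0.0112372 − 1)×1000 = (0.947905 − 1)×1000 = -52.095‰
δ_B = (0.0105540/0.0112372 − 1)×1000 = (0.939202 − 1)×1000 = -60.798‰
f_A = (δ_mix − δ_B)/(δ_A − δ_B) = (-55.7 − (-60.798))/(-52.095 − (-60.798))
f_A = 5.098 / 8.703 = 0.5858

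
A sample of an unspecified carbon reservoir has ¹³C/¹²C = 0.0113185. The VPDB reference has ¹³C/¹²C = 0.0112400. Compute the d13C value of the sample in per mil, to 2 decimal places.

6.98 per mil

d13C = (R_sample / R_standard − 1) × 1000
R_sample / R_standard = 0.0113185 / 0.0112400 = 1.006984
d13C = (1.006984 − 1) × 1000 = 6.984 per mil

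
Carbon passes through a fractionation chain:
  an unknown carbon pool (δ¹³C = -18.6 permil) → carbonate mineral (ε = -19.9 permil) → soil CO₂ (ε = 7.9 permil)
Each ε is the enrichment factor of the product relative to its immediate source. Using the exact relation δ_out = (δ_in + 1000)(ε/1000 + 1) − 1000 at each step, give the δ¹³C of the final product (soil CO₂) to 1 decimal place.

-30.5 permil

step 1: δ = (-18.60 + 1000)·(-19.9/1000 + 1) − 1000 = -38.13 permil
step 2: δ = (-38.13 + 1000)·(7.9/1000 + 1) − 1000 = -30.53 permil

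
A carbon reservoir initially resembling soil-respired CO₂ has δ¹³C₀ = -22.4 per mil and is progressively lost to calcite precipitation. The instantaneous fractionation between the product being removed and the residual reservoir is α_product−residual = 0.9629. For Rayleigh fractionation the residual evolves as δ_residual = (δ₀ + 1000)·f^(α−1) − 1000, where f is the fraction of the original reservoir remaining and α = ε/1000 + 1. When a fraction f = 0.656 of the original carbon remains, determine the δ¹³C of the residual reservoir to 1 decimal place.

Rayleigh residual: δ_res = (δ₀ + 1000)·f^(α−1) − 1000
α − 1 = -0.03710
f^(α−1) = 0.656^(-0.03710) = 1.015764
δ_res = (-22.4 + 1000) × 1.015764 − 1000 = 993.011 − 1000 = -6.99 per mil

-7.0 per mil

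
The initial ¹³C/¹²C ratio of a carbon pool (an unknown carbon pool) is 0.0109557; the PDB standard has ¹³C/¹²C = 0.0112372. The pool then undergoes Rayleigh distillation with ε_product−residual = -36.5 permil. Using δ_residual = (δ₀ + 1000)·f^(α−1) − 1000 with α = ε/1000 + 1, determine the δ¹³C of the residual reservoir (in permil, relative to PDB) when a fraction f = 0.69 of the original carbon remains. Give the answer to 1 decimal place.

-11.8 permil

δ₀ = (0.0109557/0.0112372 − 1)×1000 = (0.974949 − 1)×1000 = -25.051 permil
α − 1 = ε/1000 = -0.0365
f^(α−1) = 0.69^(-0.0365) = 1.013636
δ_res = (-25.051 + 1000) × 1.013636 − 1000 = 988.244 − 1000 = -11.76 permil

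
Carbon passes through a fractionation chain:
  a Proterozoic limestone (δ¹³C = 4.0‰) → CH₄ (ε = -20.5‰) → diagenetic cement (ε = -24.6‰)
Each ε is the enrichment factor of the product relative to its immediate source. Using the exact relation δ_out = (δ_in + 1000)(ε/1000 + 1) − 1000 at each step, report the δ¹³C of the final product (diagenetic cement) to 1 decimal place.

-40.8‰

step 1: δ = (4.00 + 1000)·(-20.5/1000 + 1) − 1000 = -16.58‰
step 2: δ = (-16.58 + 1000)·(-24.6/1000 + 1) − 1000 = -40.77‰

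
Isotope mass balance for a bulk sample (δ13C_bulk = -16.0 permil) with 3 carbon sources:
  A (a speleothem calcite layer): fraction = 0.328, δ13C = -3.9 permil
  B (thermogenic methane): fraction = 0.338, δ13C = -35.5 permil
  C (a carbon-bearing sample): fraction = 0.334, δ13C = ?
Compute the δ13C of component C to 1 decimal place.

-8.1 permil

Isotope mass balance: δ_bulk = Σ fᵢ·δᵢ.
-16.0 = 0.328×(-3.9) + 0.338×(-35.5) + 0.334×δ_C
0.334·δ_C = -16.0 − (-13.278) = -2.722
δ_C = -2.722 / 0.334 = -8.15 permil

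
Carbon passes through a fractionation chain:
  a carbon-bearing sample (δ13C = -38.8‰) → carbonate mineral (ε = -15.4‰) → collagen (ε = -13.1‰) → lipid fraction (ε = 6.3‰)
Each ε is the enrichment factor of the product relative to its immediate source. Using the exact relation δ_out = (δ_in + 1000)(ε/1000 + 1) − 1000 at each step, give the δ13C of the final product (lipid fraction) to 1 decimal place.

-60.1‰

step 1: δ = (-38.80 + 1000)·(-15.4/1000 + 1) − 1000 = -53.60‰
step 2: δ = (-53.60 + 1000)·(-13.1/1000 + 1) − 1000 = -66.00‰
step 3: δ = (-66.00 + 1000)·(6.3/1000 + 1) − 1000 = -60.12‰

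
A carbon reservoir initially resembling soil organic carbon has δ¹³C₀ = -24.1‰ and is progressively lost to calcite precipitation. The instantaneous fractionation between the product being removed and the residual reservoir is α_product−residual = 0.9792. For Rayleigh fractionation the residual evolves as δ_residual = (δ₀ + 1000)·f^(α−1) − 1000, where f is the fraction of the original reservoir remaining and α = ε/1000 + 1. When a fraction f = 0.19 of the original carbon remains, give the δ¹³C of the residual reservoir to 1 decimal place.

Rayleigh residual: δ_res = (δ₀ + 1000)·f^(α−1) − 1000
α − 1 = -0.02080
f^(α−1) = 0.19^(-0.02080) = 1.035147
δ_res = (-24.1 + 1000) × 1.035147 − 1000 = 1010.200 − 1000 = 10.20‰

10.2‰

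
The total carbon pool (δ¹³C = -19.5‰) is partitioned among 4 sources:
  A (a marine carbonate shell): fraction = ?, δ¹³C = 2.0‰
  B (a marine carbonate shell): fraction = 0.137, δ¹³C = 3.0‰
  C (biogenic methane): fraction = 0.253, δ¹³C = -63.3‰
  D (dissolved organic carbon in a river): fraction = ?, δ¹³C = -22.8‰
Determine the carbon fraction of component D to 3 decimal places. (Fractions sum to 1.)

Let f_D and f_A be the unknown fractions; fractions sum to 1 so f_D + f_A = 0.610.
Mass balance: Σ fᵢ·δᵢ = δ_bulk ⇒ f_D·(-22.8) + f_A·(2.0) = -19.5 − (-15.604) = -3.896
Substitute f_A = 0.610 − f_D:
f_D·(-22.8 − 2.0) = -3.896 − 0.610×(2.0) = -5.116
f_D = -5.116 / -24.8 = 0.2063

0.206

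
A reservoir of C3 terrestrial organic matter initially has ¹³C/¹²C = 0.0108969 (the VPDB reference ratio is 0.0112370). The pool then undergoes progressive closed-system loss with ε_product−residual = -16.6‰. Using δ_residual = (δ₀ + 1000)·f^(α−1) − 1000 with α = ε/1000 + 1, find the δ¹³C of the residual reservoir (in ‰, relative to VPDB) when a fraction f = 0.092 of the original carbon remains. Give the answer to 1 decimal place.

δ₀ = (0.0108969/0.0112370 − 1)×1000 = (0.969734 − 1)×1000 = -30.266‰
α − 1 = ε/1000 = -0.0166
f^(α−1) = 0.092^(-0.0166) = 1.040402
δ_res = (-30.266 + 1000) × 1.040402 − 1000 = 1008.913 − 1000 = 8.91‰

8.9‰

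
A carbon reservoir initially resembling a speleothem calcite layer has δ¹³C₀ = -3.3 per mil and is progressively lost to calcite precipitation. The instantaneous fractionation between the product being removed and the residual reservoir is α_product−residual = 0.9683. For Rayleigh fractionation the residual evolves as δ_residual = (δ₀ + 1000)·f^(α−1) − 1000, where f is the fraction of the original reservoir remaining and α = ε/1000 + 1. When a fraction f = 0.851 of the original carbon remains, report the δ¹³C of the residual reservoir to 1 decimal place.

Rayleigh residual: δ_res = (δ₀ + 1000)·f^(α−1) − 1000
α − 1 = -0.03170
f^(α−1) = 0.851^(-0.03170) = 1.005128
δ_res = (-3.3 + 1000) × 1.005128 − 1000 = 1001.811 − 1000 = 1.81 per mil

1.8 per mil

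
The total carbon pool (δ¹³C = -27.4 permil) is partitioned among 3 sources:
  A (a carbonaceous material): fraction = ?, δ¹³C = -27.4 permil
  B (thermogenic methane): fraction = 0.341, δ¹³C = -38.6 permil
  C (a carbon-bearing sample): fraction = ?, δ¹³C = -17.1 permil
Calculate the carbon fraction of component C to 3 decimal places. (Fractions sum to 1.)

Let f_C and f_A be the unknown fractions; fractions sum to 1 so f_C + f_A = 0.659.
Mass balance: Σ fᵢ·δᵢ = δ_bulk ⇒ f_C·(-17.1) + f_A·(-27.4) = -27.4 − (-13.163) = -14.237
Substitute f_A = 0.659 − f_C:
f_C·(-17.1 − -27.4) = -14.237 − 0.659×(-27.4) = 3.819
f_C = 3.819 / 10.3 = 0.3708

0.371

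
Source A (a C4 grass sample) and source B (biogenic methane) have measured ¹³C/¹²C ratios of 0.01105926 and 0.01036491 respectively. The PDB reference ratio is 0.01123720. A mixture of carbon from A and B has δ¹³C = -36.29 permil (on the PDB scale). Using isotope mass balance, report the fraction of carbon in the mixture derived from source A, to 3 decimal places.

δ_A = (0.01105926/0.01123720 − 1)×1000 = (0.984165 − 1)×1000 = -15.835 permil
δ_B = (0.01036491/0.01123720 − 1)×1000 = (0.922375 − 1)×1000 = -77.625 permil
f_A = (δ_mix − δ_B)/(δ_A − δ_B) = (-36.29 − (-77.625))/(-15.835 − (-77.625))
f_A = 41.335 / 61.790 = 0.6690

0.669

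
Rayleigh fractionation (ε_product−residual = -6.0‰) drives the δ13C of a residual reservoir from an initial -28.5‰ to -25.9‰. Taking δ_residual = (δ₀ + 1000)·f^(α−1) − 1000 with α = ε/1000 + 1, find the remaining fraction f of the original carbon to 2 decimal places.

0.64

α − 1 = ε/1000 = -0.0060
(δ_res + 1000)/(δ₀ + 1000) = (-25.9 + 1000)/(-28.5 + 1000) = 974.1/971.5 = 1.002676
f = 1.002676^(1/-0.0060) = exp(ln(1.002676)/-0.0060) = exp(0.00267/-0.0060)
f = exp(-0.4454) = 0.6405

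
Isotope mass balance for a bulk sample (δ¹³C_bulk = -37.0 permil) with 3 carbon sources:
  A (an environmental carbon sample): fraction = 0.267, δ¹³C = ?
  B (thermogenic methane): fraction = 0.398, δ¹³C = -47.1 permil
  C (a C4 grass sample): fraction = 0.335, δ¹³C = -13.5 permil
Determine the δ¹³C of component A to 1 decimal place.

Isotope mass balance: δ_bulk = Σ fᵢ·δᵢ.
-37.0 = 0.267×δ_A + 0.398×(-47.1) + 0.335×(-13.5)
0.267·δ_A = -37.0 − (-23.268) = -13.732
δ_A = -13.732 / 0.267 = -51.43 permil

-51.4 permil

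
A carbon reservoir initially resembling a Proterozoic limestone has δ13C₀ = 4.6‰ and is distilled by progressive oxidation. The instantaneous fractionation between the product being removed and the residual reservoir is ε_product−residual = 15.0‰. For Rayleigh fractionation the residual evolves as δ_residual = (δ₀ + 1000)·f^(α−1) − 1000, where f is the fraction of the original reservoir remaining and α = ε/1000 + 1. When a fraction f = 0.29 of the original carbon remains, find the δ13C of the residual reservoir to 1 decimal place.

Rayleigh residual: δ_res = (δ₀ + 1000)·f^(α−1) − 1000
α = ε/1000 + 1 = 1.01500, so α − 1 = 0.01500
f^(α−1) = 0.29^(0.01500) = 0.981603
δ_res = (4.6 + 1000) × 0.981603 − 1000 = 986.119 − 1000 = -13.88‰

-13.9‰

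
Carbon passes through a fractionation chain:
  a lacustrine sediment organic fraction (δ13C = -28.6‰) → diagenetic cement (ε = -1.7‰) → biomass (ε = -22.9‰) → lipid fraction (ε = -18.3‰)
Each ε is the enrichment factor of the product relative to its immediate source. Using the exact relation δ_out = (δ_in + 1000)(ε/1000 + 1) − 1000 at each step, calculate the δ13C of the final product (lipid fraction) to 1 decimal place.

step 1: δ = (-28.60 + 1000)·(-1.7/1000 + 1) − 1000 = -30.25‰
step 2: δ = (-30.25 + 1000)·(-22.9/1000 + 1) − 1000 = -52.46‰
step 3: δ = (-52.46 + 1000)·(-18.3/1000 + 1) − 1000 = -69.80‰

-69.8‰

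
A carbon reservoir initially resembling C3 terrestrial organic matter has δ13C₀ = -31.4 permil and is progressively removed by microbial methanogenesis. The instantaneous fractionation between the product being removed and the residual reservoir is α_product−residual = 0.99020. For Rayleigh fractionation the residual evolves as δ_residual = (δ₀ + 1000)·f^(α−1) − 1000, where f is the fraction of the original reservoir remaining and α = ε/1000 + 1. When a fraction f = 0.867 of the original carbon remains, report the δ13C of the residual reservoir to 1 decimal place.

-30.0 permil

Rayleigh residual: δ_res = (δ₀ + 1000)·f^(α−1) − 1000
α − 1 = -0.00980
f^(α−1) = 0.867^(-0.00980) = 1.001400
δ_res = (-31.4 + 1000) × 1.001400 − 1000 = 969.956 − 1000 = -30.04 permil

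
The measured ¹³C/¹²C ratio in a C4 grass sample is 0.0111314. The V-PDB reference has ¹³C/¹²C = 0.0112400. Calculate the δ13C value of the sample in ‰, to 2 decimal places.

δ13C = (R_sample / R_standard − 1) × 1000
R_sample / R_standard = 0.0111314 / 0.0112400 = 0.990338
δ13C = (0.990338 − 1) × 1000 = -9.662‰

-9.66‰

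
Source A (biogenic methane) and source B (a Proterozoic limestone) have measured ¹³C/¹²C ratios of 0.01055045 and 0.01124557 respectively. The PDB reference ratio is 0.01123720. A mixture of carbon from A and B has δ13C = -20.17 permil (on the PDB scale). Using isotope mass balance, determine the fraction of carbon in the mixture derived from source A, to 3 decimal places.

δ_A = (0.01055045/0.01123720 − 1)×1000 = (0.938886 − 1)×1000 = -61.114 permil
δ_B = (0.01124557/0.01123720 − 1)×1000 = (1.000745 − 1)×1000 = 0.745 permil
f_A = (δ_mix − δ_B)/(δ_A − δ_B) = (-20.17 − (0.745))/(-61.114 − (0.745))
f_A = -20.915 / -61.859 = 0.3381

0.338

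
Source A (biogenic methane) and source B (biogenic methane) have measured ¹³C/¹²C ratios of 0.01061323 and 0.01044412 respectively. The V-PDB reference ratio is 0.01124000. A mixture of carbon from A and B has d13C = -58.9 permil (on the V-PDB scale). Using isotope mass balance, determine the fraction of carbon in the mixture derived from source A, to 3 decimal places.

0.791

δ_A = (0.01061323/0.01124000 − 1)×1000 = (0.944238 − 1)×1000 = -55.762 permil
δ_B = (0.01044412/0.01124000 − 1)×1000 = (0.929192 − 1)×1000 = -70.808 permil
f_A = (δ_mix − δ_B)/(δ_A − δ_B) = (-58.9 − (-70.808))/(-55.762 − (-70.808))
f_A = 11.908 / 15.045 = 0.7915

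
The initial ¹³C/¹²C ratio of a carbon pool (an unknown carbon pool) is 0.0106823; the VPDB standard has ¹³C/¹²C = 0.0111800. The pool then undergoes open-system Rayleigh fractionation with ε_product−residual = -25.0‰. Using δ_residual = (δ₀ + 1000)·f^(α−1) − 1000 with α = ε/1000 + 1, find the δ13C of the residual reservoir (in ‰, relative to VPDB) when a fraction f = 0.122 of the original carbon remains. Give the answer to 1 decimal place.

7.1‰

δ₀ = (0.0106823/0.0111800 − 1)×1000 = (0.955483 − 1)×1000 = -44.517‰
α − 1 = ε/1000 = -0.0250
f^(α−1) = 0.122^(-0.0250) = 1.054001
δ_res = (-44.517 + 1000) × 1.054001 − 1000 = 1007.080 − 1000 = 7.08‰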